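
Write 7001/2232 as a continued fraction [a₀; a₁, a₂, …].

7001 ÷ 2232 → quotient 3, remainder 305
2232 ÷ 305 → quotient 7, remainder 97
305 ÷ 97 → quotient 3, remainder 14
97 ÷ 14 → quotient 6, remainder 13
14 ÷ 13 → quotient 1, remainder 1
13 ÷ 1 → quotient 13, remainder 0

[3; 7, 3, 6, 1, 13]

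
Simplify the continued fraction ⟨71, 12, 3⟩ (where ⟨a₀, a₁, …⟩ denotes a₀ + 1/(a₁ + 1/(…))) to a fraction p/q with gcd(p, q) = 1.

2630/37

a_0 = 71: 71/1
a_1 = 12: 853/12
a_2 = 3: 2630/37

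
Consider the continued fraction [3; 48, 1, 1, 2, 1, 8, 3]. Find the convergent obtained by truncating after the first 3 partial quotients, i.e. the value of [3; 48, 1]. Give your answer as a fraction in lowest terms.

148/49

Collapse the nested fraction from the inside out:
Start with 1.
48 + 1/(1/1) = 48 + 1/1 = 49/1
3 + 1/(49/1) = 3 + 1/49 = 148/49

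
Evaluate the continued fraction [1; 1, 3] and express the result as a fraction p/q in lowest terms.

7/4

a_0 = 1: 1/1
a_1 = 1: 2/1
a_2 = 3: 7/4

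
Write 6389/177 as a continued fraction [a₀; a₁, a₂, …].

[36; 10, 2, 2, 3]

⌊6389/177⌋ = 36, remainder 17
⌊177/17⌋ = 10, remainder 7
⌊17/7⌋ = 2, remainder 3
⌊7/3⌋ = 2, remainder 1
⌊3/1⌋ = 3, remainder 0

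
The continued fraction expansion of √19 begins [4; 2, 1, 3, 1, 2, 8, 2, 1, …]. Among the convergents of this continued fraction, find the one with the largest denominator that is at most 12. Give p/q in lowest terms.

48/11

a_0 = 4: 4/1  (≤ bound)
a_1 = 2: 9/2  (≤ bound)
a_2 = 1: 13/3  (≤ bound)
a_3 = 3: 48/11  (≤ bound)
a_4 = 1: 61/14  (> 12, stop)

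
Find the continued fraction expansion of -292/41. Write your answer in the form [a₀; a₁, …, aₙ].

[-8; 1, 7, 5]

Run the Euclidean algorithm, recording each quotient:
-292 ÷ 41 → quotient -8, remainder 36
41 ÷ 36 → quotient 1, remainder 5
36 ÷ 5 → quotient 7, remainder 1
5 ÷ 1 → quotient 5, remainder 0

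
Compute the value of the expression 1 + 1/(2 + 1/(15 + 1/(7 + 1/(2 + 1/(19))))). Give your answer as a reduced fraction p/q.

Starting at the tail and folding back:
Start with 19.
2 + 1/(19/1) = 2 + 1/19 = 39/19
7 + 1/(39/19) = 7 + 19/39 = 292/39
15 + 1/(292/39) = 15 + 39/292 = 4419/292
2 + 1/(4419/292) = 2 + 292/4419 = 9130/4419
1 + 1/(9130/4419) = 1 + 4419/9130 = 13549/9130

13549/9130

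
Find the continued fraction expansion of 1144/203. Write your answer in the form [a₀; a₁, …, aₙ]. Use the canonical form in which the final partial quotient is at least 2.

Run the Euclidean algorithm, recording each quotient:
1144 ÷ 203 → quotient 5, remainder 129
203 ÷ 129 → quotient 1, remainder 74
129 ÷ 74 → quotient 1, remainder 55
74 ÷ 55 → quotient 1, remainder 19
55 ÷ 19 → quotient 2, remainder 17
19 ÷ 17 → quotient 1, remainder 2
17 ÷ 2 → quotient 8, remainder 1
2 ÷ 1 → quotient 2, remainder 0

[5; 1, 1, 1, 2, 1, 8, 2]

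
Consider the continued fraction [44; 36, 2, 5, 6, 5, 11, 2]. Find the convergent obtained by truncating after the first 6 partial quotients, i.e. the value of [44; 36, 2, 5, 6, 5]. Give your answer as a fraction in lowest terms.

563375/12796

Build up convergents one term at a time:
a_0 = 44: 44/1
a_1 = 36: 1585/36
a_2 = 2: 3214/73
a_3 = 5: 17655/401
a_4 = 6: 109144/2479
a_5 = 5: 563375/12796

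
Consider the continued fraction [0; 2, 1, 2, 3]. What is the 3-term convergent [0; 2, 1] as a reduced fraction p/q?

Build up convergents one term at a time:
a_0 = 0: 0/1
a_1 = 2: 1/2
a_2 = 1: 1/3

1/3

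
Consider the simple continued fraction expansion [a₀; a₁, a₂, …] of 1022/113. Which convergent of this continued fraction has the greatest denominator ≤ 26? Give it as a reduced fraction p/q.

208/23

List convergents until the denominator exceeds the bound:
a_0 = 9: 9/1  (≤ bound)
a_1 = 22: 199/22  (≤ bound)
a_2 = 1: 208/23  (≤ bound)
a_3 = 1: 407/45  (> 26, stop)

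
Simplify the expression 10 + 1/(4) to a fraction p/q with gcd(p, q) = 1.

Work from the innermost term outward:
Start with 4.
10 + 1/(4/1) = 10 + 1/4 = 41/4

41/4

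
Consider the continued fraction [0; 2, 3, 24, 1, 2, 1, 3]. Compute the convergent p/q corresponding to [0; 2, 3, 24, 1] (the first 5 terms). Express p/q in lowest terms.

76/177

Starting at the tail and folding back:
Start with 1.
24 + 1/(1/1) = 24 + 1/1 = 25/1
3 + 1/(25/1) = 3 + 1/25 = 76/25
2 + 1/(76/25) = 2 + 25/76 = 177/76
0 + 1/(177/76) = 0 + 76/177 = 76/177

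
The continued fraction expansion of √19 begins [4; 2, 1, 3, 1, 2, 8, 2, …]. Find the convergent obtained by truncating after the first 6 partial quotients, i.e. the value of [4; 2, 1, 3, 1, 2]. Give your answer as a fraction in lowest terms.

Compute successive convergents:
a_0 = 4: 4/1
a_1 = 2: 9/2
a_2 = 1: 13/3
a_3 = 3: 48/11
a_4 = 1: 61/14
a_5 = 2: 170/39

170/39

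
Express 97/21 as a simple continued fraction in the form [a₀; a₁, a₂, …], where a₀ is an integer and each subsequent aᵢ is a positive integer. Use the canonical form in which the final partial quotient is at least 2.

⌊97/21⌋ = 4, remainder 13
⌊21/13⌋ = 1, remainder 8
⌊13/8⌋ = 1, remainder 5
⌊8/5⌋ = 1, remainder 3
⌊5/3⌋ = 1, remainder 2
⌊3/2⌋ = 1, remainder 1
⌊2/1⌋ = 2, remainder 0

[4; 1, 1, 1, 1, 1, 2]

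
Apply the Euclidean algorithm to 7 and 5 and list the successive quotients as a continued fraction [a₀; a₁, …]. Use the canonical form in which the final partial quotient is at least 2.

7 = 1·5 + 2, so a_0 = 1
5 = 2·2 + 1, so a_1 = 2
2 = 2·1 + 0, so a_2 = 2

[1; 2, 2]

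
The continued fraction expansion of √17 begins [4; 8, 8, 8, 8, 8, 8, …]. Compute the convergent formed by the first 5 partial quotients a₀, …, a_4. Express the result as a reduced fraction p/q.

Collapse the nested fraction from the inside out:
Start with 8.
8 + 1/(8/1) = 8 + 1/8 = 65/8
8 + 1/(65/8) = 8 + 8/65 = 528/65
8 + 1/(528/65) = 8 + 65/528 = 4289/528
4 + 1/(4289/528) = 4 + 528/4289 = 17684/4289

17684/4289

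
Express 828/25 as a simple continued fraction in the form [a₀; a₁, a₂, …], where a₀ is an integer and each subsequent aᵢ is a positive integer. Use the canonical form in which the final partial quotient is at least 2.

[33; 8, 3]

Repeatedly divide and take the remainder:
828 ÷ 25 → quotient 33, remainder 3
25 ÷ 3 → quotient 8, remainder 1
3 ÷ 1 → quotient 3, remainder 0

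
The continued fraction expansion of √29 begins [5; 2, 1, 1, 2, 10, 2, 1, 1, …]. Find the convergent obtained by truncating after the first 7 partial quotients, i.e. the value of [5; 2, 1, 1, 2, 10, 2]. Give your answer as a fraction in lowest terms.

Use the convergent recurrence hₖ = aₖ·hₖ₋₁ + hₖ₋₂ (and likewise for the denominators kₖ):
a_0 = 5: 5/1
a_1 = 2: 11/2
a_2 = 1: 16/3
a_3 = 1: 27/5
a_4 = 2: 70/13
a_5 = 10: 727/135
a_6 = 2: 1524/283

1524/283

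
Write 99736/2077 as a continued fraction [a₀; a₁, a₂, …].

99736 ÷ 2077 → quotient 48, remainder 40
2077 ÷ 40 → quotient 51, remainder 37
40 ÷ 37 → quotient 1, remainder 3
37 ÷ 3 → quotient 12, remainder 1
3 ÷ 1 → quotient 3, remainder 0

[48; 51, 1, 12, 3]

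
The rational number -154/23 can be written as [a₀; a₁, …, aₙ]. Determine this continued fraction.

⌊-154/23⌋ = -7, remainder 7
⌊23/7⌋ = 3, remainder 2
⌊7/2⌋ = 3, remainder 1
⌊2/1⌋ = 2, remainder 0

[-7; 3, 3, 2]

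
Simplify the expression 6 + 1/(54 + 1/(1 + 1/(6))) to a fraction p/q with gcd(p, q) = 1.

2311/384

Work from the innermost term outward:
Start with 6.
1 + 1/(6/1) = 1 + 1/6 = 7/6
54 + 1/(7/6) = 54 + 6/7 = 384/7
6 + 1/(384/7) = 6 + 7/384 = 2311/384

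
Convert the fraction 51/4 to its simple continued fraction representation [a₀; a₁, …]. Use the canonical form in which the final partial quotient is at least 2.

51 = 12·4 + 3, so a_0 = 12
4 = 1·3 + 1, so a_1 = 1
3 = 3·1 + 0, so a_2 = 3

[12; 1, 3]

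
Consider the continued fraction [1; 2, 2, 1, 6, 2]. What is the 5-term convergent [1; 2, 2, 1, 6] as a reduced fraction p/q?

67/47

a_0 = 1: 1/1
a_1 = 2: 3/2
a_2 = 2: 7/5
a_3 = 1: 10/7
a_4 = 6: 67/47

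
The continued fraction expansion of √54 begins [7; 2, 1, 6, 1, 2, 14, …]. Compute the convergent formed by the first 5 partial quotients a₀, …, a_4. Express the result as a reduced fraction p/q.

Compute successive convergents:
a_0 = 7: 7/1
a_1 = 2: 15/2
a_2 = 1: 22/3
a_3 = 6: 147/20
a_4 = 1: 169/23

169/23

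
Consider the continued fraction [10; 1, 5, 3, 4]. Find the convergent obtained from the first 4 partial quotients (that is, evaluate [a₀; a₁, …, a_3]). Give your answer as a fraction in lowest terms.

Start with 3.
5 + 1/(3/1) = 5 + 1/3 = 16/3
1 + 1/(16/3) = 1 + 3/16 = 19/16
10 + 1/(19/16) = 10 + 16/19 = 206/19

206/19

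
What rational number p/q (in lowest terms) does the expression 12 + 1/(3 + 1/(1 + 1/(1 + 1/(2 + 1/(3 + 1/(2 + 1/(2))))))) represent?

4187/341

Starting at the tail and folding back:
Start with 2.
2 + 1/(2/1) = 2 + 1/2 = 5/2
3 + 1/(5/2) = 3 + 2/5 = 17/5
2 + 1/(17/5) = 2 + 5/17 = 39/17
1 + 1/(39/17) = 1 + 17/39 = 56/39
1 + 1/(56/39) = 1 + 39/56 = 95/56
3 + 1/(95/56) = 3 + 56/95 = 341/95
12 + 1/(341/95) = 12 + 95/341 = 4187/341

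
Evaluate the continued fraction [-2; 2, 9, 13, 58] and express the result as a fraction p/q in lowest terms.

-22069/14461

Start with 58.
13 + 1/(58/1) = 13 + 1/58 = 755/58
9 + 1/(755/58) = 9 + 58/755 = 6853/755
2 + 1/(6853/755) = 2 + 755/6853 = 14461/6853
-2 + 1/(14461/6853) = -2 + 6853/14461 = -22069/14461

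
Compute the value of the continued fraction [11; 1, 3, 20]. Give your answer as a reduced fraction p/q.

Build up convergents one term at a time:
a_0 = 11: 11/1
a_1 = 1: 12/1
a_2 = 3: 47/4
a_3 = 20: 952/81

952/81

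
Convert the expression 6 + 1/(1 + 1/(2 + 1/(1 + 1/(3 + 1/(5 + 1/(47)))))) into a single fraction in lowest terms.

25105/3728

a_0 = 6: 6/1
a_1 = 1: 7/1
a_2 = 2: 20/3
a_3 = 1: 27/4
a_4 = 3: 101/15
a_5 = 5: 532/79
a_6 = 47: 25105/3728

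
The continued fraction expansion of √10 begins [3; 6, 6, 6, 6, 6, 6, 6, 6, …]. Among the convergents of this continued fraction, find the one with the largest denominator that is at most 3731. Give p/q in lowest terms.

List convergents until the denominator exceeds the bound:
a_0 = 3: 3/1  (≤ bound)
a_1 = 6: 19/6  (≤ bound)
a_2 = 6: 117/37  (≤ bound)
a_3 = 6: 721/228  (≤ bound)
a_4 = 6: 4443/1405  (≤ bound)
a_5 = 6: 27379/8658  (> 3731, stop)

4443/1405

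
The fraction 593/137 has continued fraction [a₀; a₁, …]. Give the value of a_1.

3

593 = 4·137 + 45, so a_0 = 4
137 = 3·45 + 2, so a_1 = 3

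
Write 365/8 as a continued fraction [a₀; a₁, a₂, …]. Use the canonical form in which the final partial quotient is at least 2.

[45; 1, 1, 1, 2]

⌊365/8⌋ = 45, remainder 5
⌊8/5⌋ = 1, remainder 3
⌊5/3⌋ = 1, remainder 2
⌊3/2⌋ = 1, remainder 1
⌊2/1⌋ = 2, remainder 0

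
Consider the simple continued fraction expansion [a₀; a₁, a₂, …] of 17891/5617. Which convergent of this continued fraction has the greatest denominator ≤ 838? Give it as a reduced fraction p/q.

86/27

a_0 = 3: 3/1  (≤ bound)
a_1 = 5: 16/5  (≤ bound)
a_2 = 2: 35/11  (≤ bound)
a_3 = 2: 86/27  (≤ bound)
a_4 = 41: 3561/1118  (> 838, stop)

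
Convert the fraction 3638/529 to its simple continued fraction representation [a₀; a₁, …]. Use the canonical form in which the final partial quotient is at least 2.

[6; 1, 7, 7, 4, 2]

Repeatedly divide and take the remainder:
⌊3638/529⌋ = 6, remainder 464
⌊529/464⌋ = 1, remainder 65
⌊464/65⌋ = 7, remainder 9
⌊65/9⌋ = 7, remainder 2
⌊9/2⌋ = 4, remainder 1
⌊2/1⌋ = 2, remainder 0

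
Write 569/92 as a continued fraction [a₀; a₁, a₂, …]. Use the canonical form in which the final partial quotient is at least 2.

[6; 5, 2, 2, 3]

569 = 6·92 + 17, so a_0 = 6
92 = 5·17 + 7, so a_1 = 5
17 = 2·7 + 3, so a_2 = 2
7 = 2·3 + 1, so a_3 = 2
3 = 3·1 + 0, so a_4 = 3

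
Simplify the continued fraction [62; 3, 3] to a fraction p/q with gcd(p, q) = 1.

Start with 3.
3 + 1/(3/1) = 3 + 1/3 = 10/3
62 + 1/(10/3) = 62 + 3/10 = 623/10

623/10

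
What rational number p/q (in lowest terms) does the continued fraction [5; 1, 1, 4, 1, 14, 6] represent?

Starting at the tail and folding back:
Start with 6.
14 + 1/(6/1) = 14 + 1/6 = 85/6
1 + 1/(85/6) = 1 + 6/85 = 91/85
4 + 1/(91/85) = 4 + 85/91 = 449/91
1 + 1/(449/91) = 1 + 91/449 = 540/449
1 + 1/(540/449) = 1 + 449/540 = 989/540
5 + 1/(989/540) = 5 + 540/989 = 5485/989

5485/989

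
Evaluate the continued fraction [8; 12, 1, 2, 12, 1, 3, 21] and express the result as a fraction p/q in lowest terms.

341713/42297

Start with 21.
3 + 1/(21/1) = 3 + 1/21 = 64/21
1 + 1/(64/21) = 1 + 21/64 = 85/64
12 + 1/(85/64) = 12 + 64/85 = 1084/85
2 + 1/(1084/85) = 2 + 85/1084 = 2253/1084
1 + 1/(2253/1084) = 1 + 1084/2253 = 3337/2253
12 + 1/(3337/2253) = 12 + 2253/3337 = 42297/3337
8 + 1/(42297/3337) = 8 + 3337/42297 = 341713/42297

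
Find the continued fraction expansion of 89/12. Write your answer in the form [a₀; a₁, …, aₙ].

89 = 7·12 + 5, so a_0 = 7
12 = 2·5 + 2, so a_1 = 2
5 = 2·2 + 1, so a_2 = 2
2 = 2·1 + 0, so a_3 = 2

[7; 2, 2, 2]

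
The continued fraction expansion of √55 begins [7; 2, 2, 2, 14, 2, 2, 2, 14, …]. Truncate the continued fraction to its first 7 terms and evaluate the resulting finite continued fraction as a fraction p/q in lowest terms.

Collapse the nested fraction from the inside out:
Start with 2.
2 + 1/(2/1) = 2 + 1/2 = 5/2
14 + 1/(5/2) = 14 + 2/5 = 72/5
2 + 1/(72/5) = 2 + 5/72 = 149/72
2 + 1/(149/72) = 2 + 72/149 = 370/149
2 + 1/(370/149) = 2 + 149/370 = 889/370
7 + 1/(889/370) = 7 + 370/889 = 6593/889

6593/889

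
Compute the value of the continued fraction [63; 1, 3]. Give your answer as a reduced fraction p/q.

a_0 = 63: 63/1
a_1 = 1: 64/1
a_2 = 3: 255/4

255/4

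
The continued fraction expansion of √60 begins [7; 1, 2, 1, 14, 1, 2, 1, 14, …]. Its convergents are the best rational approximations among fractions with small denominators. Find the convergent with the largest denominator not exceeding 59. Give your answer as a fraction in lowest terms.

a_0 = 7: 7/1  (≤ bound)
a_1 = 1: 8/1  (≤ bound)
a_2 = 2: 23/3  (≤ bound)
a_3 = 1: 31/4  (≤ bound)
a_4 = 14: 457/59  (≤ bound)
a_5 = 1: 488/63  (> 59, stop)

457/59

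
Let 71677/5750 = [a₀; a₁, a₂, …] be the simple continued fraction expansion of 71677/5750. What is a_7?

71677 = 12·5750 + 2677, so a_0 = 12
5750 = 2·2677 + 396, so a_1 = 2
2677 = 6·396 + 301, so a_2 = 6
396 = 1·301 + 95, so a_3 = 1
301 = 3·95 + 16, so a_4 = 3
95 = 5·16 + 15, so a_5 = 5
16 = 1·15 + 1, so a_6 = 1
15 = 15·1 + 0, so a_7 = 15

15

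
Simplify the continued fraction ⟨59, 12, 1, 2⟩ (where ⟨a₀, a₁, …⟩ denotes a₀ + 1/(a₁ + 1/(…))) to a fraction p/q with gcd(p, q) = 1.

2245/38

Starting at the tail and folding back:
Start with 2.
1 + 1/(2/1) = 1 + 1/2 = 3/2
12 + 1/(3/2) = 12 + 2/3 = 38/3
59 + 1/(38/3) = 59 + 3/38 = 2245/38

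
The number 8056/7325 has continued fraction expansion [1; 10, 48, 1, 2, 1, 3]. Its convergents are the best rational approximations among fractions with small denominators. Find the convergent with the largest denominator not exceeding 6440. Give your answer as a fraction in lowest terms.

List convergents until the denominator exceeds the bound:
a_0 = 1: 1/1  (≤ bound)
a_1 = 10: 11/10  (≤ bound)
a_2 = 48: 529/481  (≤ bound)
a_3 = 1: 540/491  (≤ bound)
a_4 = 2: 1609/1463  (≤ bound)
a_5 = 1: 2149/1954  (≤ bound)
a_6 = 3: 8056/7325  (> 6440, stop)

2149/1954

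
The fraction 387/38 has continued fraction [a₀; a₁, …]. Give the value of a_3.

387 ÷ 38 → quotient 10, remainder 7
38 ÷ 7 → quotient 5, remainder 3
7 ÷ 3 → quotient 2, remainder 1
3 ÷ 1 → quotient 3, remainder 0

3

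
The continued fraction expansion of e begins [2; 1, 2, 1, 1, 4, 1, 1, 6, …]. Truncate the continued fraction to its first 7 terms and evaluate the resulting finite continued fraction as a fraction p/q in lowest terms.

Collapse the nested fraction from the inside out:
Start with 1.
4 + 1/(1/1) = 4 + 1/1 = 5/1
1 + 1/(5/1) = 1 + 1/5 = 6/5
1 + 1/(6/5) = 1 + 5/6 = 11/6
2 + 1/(11/6) = 2 + 6/11 = 28/11
1 + 1/(28/11) = 1 + 11/28 = 39/28
2 + 1/(39/28) = 2 + 28/39 = 106/39

106/39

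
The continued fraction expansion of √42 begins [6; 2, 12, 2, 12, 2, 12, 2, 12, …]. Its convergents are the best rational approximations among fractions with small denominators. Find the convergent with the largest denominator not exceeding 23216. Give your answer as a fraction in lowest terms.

109194/16849

a_0 = 6: 6/1  (≤ bound)
a_1 = 2: 13/2  (≤ bound)
a_2 = 12: 162/25  (≤ bound)
a_3 = 2: 337/52  (≤ bound)
a_4 = 12: 4206/649  (≤ bound)
a_5 = 2: 8749/1350  (≤ bound)
a_6 = 12: 109194/16849  (≤ bound)
a_7 = 2: 227137/35048  (> 23216, stop)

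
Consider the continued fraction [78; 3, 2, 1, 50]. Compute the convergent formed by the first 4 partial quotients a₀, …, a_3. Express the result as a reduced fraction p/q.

783/10

Collapse the nested fraction from the inside out:
Start with 1.
2 + 1/(1/1) = 2 + 1/1 = 3/1
3 + 1/(3/1) = 3 + 1/3 = 10/3
78 + 1/(10/3) = 78 + 3/10 = 783/10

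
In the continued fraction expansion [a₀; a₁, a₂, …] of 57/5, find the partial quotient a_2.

Run the Euclidean algorithm, recording each quotient:
57 = 11·5 + 2, so a_0 = 11
5 = 2·2 + 1, so a_1 = 2
2 = 2·1 + 0, so a_2 = 2

2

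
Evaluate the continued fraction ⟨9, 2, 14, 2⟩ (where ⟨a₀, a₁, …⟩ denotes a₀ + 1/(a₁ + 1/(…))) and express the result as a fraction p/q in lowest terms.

569/60

Starting at the tail and folding back:
Start with 2.
14 + 1/(2/1) = 14 + 1/2 = 29/2
2 + 1/(29/2) = 2 + 2/29 = 60/29
9 + 1/(60/29) = 9 + 29/60 = 569/60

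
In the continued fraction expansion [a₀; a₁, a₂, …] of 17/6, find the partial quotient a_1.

17 ÷ 6 → quotient 2, remainder 5
6 ÷ 5 → quotient 1, remainder 1

1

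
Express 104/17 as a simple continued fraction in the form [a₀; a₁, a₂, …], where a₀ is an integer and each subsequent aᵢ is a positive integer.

104 = 6·17 + 2, so a_0 = 6
17 = 8·2 + 1, so a_1 = 8
2 = 2·1 + 0, so a_2 = 2

[6; 8, 2]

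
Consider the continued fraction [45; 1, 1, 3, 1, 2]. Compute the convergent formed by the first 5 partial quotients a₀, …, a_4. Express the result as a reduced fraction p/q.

410/9

Start with 1.
3 + 1/(1/1) = 3 + 1/1 = 4/1
1 + 1/(4/1) = 1 + 1/4 = 5/4
1 + 1/(5/4) = 1 + 4/5 = 9/5
45 + 1/(9/5) = 45 + 5/9 = 410/9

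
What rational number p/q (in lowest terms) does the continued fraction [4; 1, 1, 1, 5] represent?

Compute successive convergents:
a_0 = 4: 4/1
a_1 = 1: 5/1
a_2 = 1: 9/2
a_3 = 1: 14/3
a_4 = 5: 79/17

79/17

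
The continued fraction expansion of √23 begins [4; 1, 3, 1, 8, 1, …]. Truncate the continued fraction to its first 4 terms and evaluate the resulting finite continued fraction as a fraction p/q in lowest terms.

a_0 = 4: 4/1
a_1 = 1: 5/1
a_2 = 3: 19/4
a_3 = 1: 24/5

24/5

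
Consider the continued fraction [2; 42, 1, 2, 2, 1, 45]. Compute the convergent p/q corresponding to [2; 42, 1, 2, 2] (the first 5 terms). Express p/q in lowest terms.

a_0 = 2: 2/1
a_1 = 42: 85/42
a_2 = 1: 87/43
a_3 = 2: 259/128
a_4 = 2: 605/299

605/299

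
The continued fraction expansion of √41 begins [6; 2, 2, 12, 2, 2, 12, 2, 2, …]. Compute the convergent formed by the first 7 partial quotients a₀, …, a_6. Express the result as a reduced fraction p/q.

Collapse the nested fraction from the inside out:
Start with 12.
2 + 1/(12/1) = 2 + 1/12 = 25/12
2 + 1/(25/12) = 2 + 12/25 = 62/25
12 + 1/(62/25) = 12 + 25/62 = 769/62
2 + 1/(769/62) = 2 + 62/769 = 1600/769
2 + 1/(1600/769) = 2 + 769/1600 = 3969/1600
6 + 1/(3969/1600) = 6 + 1600/3969 = 25414/3969

25414/3969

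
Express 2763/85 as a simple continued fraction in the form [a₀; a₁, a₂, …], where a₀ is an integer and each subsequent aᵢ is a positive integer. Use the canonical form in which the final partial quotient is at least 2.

[32; 1, 1, 42]

2763 = 32·85 + 43, so a_0 = 32
85 = 1·43 + 42, so a_1 = 1
43 = 1·42 + 1, so a_2 = 1
42 = 42·1 + 0, so a_3 = 42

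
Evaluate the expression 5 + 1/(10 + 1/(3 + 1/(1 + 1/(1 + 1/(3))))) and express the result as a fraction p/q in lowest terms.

1310/257

Collapse the nested fraction from the inside out:
Start with 3.
1 + 1/(3/1) = 1 + 1/3 = 4/3
1 + 1/(4/3) = 1 + 3/4 = 7/4
3 + 1/(7/4) = 3 + 4/7 = 25/7
10 + 1/(25/7) = 10 + 7/25 = 257/25
5 + 1/(257/25) = 5 + 25/257 = 1310/257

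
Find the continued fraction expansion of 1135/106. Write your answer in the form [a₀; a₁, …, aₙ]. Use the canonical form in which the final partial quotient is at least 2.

1135 ÷ 106 → quotient 10, remainder 75
106 ÷ 75 → quotient 1, remainder 31
75 ÷ 31 → quotient 2, remainder 13
31 ÷ 13 → quotient 2, remainder 5
13 ÷ 5 → quotient 2, remainder 3
5 ÷ 3 → quotient 1, remainder 2
3 ÷ 2 → quotient 1, remainder 1
2 ÷ 1 → quotient 2, remainder 0

[10; 1, 2, 2, 2, 1, 1, 2]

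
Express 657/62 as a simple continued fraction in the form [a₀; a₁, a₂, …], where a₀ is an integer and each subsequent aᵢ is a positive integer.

Apply division with remainder until the remainder is 0:
⌊657/62⌋ = 10, remainder 37
⌊62/37⌋ = 1, remainder 25
⌊37/25⌋ = 1, remainder 12
⌊25/12⌋ = 2, remainder 1
⌊12/1⌋ = 12, remainder 0

[10; 1, 1, 2, 12]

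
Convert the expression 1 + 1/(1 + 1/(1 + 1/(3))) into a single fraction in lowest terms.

a_0 = 1: 1/1
a_1 = 1: 2/1
a_2 = 1: 3/2
a_3 = 3: 11/7

11/7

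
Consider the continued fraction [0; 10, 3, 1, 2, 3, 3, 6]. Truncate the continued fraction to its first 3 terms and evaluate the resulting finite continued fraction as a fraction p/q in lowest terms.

Collapse the nested fraction from the inside out:
Start with 3.
10 + 1/(3/1) = 10 + 1/3 = 31/3
0 + 1/(31/3) = 0 + 3/31 = 3/31

3/31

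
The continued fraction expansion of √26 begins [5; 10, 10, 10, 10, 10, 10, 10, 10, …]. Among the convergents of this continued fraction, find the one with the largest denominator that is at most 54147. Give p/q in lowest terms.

List convergents until the denominator exceeds the bound:
a_0 = 5: 5/1  (≤ bound)
a_1 = 10: 51/10  (≤ bound)
a_2 = 10: 515/101  (≤ bound)
a_3 = 10: 5201/1020  (≤ bound)
a_4 = 10: 52525/10301  (≤ bound)
a_5 = 10: 530451/104030  (> 54147, stop)

52525/10301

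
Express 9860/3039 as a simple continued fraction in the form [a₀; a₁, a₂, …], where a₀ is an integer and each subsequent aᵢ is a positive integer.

9860 = 3·3039 + 743, so a_0 = 3
3039 = 4·743 + 67, so a_1 = 4
743 = 11·67 + 6, so a_2 = 11
67 = 11·6 + 1, so a_3 = 11
6 = 6·1 + 0, so a_4 = 6

[3; 4, 11, 11, 6]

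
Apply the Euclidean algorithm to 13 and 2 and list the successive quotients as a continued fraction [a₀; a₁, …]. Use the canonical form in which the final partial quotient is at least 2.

13 = 6·2 + 1, so a_0 = 6
2 = 2·1 + 0, so a_1 = 2

[6; 2]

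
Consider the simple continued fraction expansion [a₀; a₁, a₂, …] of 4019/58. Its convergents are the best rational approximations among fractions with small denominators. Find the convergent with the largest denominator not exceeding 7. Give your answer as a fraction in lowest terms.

485/7

a_0 = 69: 69/1  (≤ bound)
a_1 = 3: 208/3  (≤ bound)
a_2 = 2: 485/7  (≤ bound)
a_3 = 2: 1178/17  (> 7, stop)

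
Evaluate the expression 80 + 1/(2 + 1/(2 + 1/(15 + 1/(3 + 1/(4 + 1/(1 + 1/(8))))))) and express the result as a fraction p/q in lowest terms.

890619/11077

Start with 8.
1 + 1/(8/1) = 1 + 1/8 = 9/8
4 + 1/(9/8) = 4 + 8/9 = 44/9
3 + 1/(44/9) = 3 + 9/44 = 141/44
15 + 1/(141/44) = 15 + 44/141 = 2159/141
2 + 1/(2159/141) = 2 + 141/2159 = 4459/2159
2 + 1/(4459/2159) = 2 + 2159/4459 = 11077/4459
80 + 1/(11077/4459) = 80 + 4459/11077 = 890619/11077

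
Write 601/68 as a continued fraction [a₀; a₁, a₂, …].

Repeatedly divide and take the remainder:
601 = 8·68 + 57, so a_0 = 8
68 = 1·57 + 11, so a_1 = 1
57 = 5·11 + 2, so a_2 = 5
11 = 5·2 + 1, so a_3 = 5
2 = 2·1 + 0, so a_4 = 2

[8; 1, 5, 5, 2]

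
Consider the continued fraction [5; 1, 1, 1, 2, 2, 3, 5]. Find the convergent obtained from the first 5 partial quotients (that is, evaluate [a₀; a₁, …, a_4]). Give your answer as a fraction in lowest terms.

45/8

a_0 = 5: 5/1
a_1 = 1: 6/1
a_2 = 1: 11/2
a_3 = 1: 17/3
a_4 = 2: 45/8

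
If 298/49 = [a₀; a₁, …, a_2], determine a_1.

12

Apply division with remainder until the remainder is 0:
⌊298/49⌋ = 6, remainder 4
⌊49/4⌋ = 12, remainder 1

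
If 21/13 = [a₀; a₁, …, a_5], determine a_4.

⌊21/13⌋ = 1, remainder 8
⌊13/8⌋ = 1, remainder 5
⌊8/5⌋ = 1, remainder 3
⌊5/3⌋ = 1, remainder 2
⌊3/2⌋ = 1, remainder 1

1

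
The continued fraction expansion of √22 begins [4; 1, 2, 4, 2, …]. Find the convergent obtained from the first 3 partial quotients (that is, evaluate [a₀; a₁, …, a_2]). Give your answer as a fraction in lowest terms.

Compute successive convergents:
a_0 = 4: 4/1
a_1 = 1: 5/1
a_2 = 2: 14/3

14/3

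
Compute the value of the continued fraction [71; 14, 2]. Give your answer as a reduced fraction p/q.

2061/29

Compute successive convergents:
a_0 = 71: 71/1
a_1 = 14: 995/14
a_2 = 2: 2061/29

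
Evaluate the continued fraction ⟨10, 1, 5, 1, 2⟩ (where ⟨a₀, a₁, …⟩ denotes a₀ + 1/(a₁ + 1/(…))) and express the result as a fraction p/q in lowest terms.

217/20

Compute successive convergents:
a_0 = 10: 10/1
a_1 = 1: 11/1
a_2 = 5: 65/6
a_3 = 1: 76/7
a_4 = 2: 217/20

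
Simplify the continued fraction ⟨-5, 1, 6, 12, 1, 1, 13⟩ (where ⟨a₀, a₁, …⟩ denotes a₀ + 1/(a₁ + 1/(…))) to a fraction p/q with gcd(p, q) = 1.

Compute successive convergents:
a_0 = -5: -5/1
a_1 = 1: -4/1
a_2 = 6: -29/7
a_3 = 12: -352/85
a_4 = 1: -381/92
a_5 = 1: -733/177
a_6 = 13: -9910/2393

-9910/2393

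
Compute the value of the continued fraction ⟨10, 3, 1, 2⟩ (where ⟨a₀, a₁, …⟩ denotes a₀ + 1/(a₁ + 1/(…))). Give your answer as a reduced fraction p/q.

Start with 2.
1 + 1/(2/1) = 1 + 1/2 = 3/2
3 + 1/(3/2) = 3 + 2/3 = 11/3
10 + 1/(11/3) = 10 + 3/11 = 113/11

113/11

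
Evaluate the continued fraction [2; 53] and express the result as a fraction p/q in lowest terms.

Start with 53.
2 + 1/(53/1) = 2 + 1/53 = 107/53

107/53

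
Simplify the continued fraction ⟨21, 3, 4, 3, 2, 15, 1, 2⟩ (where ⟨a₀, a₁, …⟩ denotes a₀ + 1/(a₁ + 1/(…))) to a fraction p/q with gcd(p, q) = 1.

Use the convergent recurrence hₖ = aₖ·hₖ₋₁ + hₖ₋₂ (and likewise for the denominators kₖ):
a_0 = 21: 21/1
a_1 = 3: 64/3
a_2 = 4: 277/13
a_3 = 3: 895/42
a_4 = 2: 2067/97
a_5 = 15: 31900/1497
a_6 = 1: 33967/1594
a_7 = 2: 99834/4685

99834/4685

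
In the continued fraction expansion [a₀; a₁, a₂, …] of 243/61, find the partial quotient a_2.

Repeatedly divide and take the remainder:
⌊243/61⌋ = 3, remainder 60
⌊61/60⌋ = 1, remainder 1
⌊60/1⌋ = 60, remainder 0

60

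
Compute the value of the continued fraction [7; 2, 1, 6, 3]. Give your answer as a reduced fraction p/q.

463/63

Use the convergent recurrence hₖ = aₖ·hₖ₋₁ + hₖ₋₂ (and likewise for the denominators kₖ):
a_0 = 7: 7/1
a_1 = 2: 15/2
a_2 = 1: 22/3
a_3 = 6: 147/20
a_4 = 3: 463/63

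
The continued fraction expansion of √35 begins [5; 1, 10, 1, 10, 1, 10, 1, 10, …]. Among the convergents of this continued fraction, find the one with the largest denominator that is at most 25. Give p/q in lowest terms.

a_0 = 5: 5/1  (≤ bound)
a_1 = 1: 6/1  (≤ bound)
a_2 = 10: 65/11  (≤ bound)
a_3 = 1: 71/12  (≤ bound)
a_4 = 10: 775/131  (> 25, stop)

71/12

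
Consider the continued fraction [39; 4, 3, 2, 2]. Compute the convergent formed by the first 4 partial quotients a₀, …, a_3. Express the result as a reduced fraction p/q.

Starting at the tail and folding back:
Start with 2.
3 + 1/(2/1) = 3 + 1/2 = 7/2
4 + 1/(7/2) = 4 + 2/7 = 30/7
39 + 1/(30/7) = 39 + 7/30 = 1177/30

1177/30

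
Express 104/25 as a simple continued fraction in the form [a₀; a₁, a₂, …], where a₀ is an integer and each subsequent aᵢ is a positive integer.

⌊104/25⌋ = 4, remainder 4
⌊25/4⌋ = 6, remainder 1
⌊4/1⌋ = 4, remainder 0

[4; 6, 4]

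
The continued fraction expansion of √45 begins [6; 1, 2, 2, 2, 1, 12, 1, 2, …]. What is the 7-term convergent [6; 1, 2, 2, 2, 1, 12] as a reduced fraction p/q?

a_0 = 6: 6/1
a_1 = 1: 7/1
a_2 = 2: 20/3
a_3 = 2: 47/7
a_4 = 2: 114/17
a_5 = 1: 161/24
a_6 = 12: 2046/305

2046/305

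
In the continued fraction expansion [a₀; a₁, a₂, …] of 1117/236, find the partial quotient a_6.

1117 = 4·236 + 173, so a_0 = 4
236 = 1·173 + 63, so a_1 = 1
173 = 2·63 + 47, so a_2 = 2
63 = 1·47 + 16, so a_3 = 1
47 = 2·16 + 15, so a_4 = 2
16 = 1·15 + 1, so a_5 = 1
15 = 15·1 + 0, so a_6 = 15

15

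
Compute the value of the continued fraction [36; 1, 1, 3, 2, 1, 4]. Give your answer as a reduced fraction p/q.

3949/108

Build up convergents one term at a time:
a_0 = 36: 36/1
a_1 = 1: 37/1
a_2 = 1: 73/2
a_3 = 3: 256/7
a_4 = 2: 585/16
a_5 = 1: 841/23
a_6 = 4: 3949/108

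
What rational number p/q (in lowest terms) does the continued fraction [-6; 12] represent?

Build up convergents one term at a time:
a_0 = -6: -6/1
a_1 = 12: -71/12

-71/12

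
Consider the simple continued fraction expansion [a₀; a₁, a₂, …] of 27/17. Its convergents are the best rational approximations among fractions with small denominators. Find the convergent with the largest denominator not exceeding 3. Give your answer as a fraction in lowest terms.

List convergents until the denominator exceeds the bound:
a_0 = 1: 1/1  (≤ bound)
a_1 = 1: 2/1  (≤ bound)
a_2 = 1: 3/2  (≤ bound)
a_3 = 2: 8/5  (> 3, stop)

3/2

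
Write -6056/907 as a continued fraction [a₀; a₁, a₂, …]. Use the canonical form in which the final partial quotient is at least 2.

⌊-6056/907⌋ = -7, remainder 293
⌊907/293⌋ = 3, remainder 28
⌊293/28⌋ = 10, remainder 13
⌊28/13⌋ = 2, remainder 2
⌊13/2⌋ = 6, remainder 1
⌊2/1⌋ = 2, remainder 0

[-7; 3, 10, 2, 6, 2]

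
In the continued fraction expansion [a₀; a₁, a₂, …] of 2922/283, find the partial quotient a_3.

7

2922 = 10·283 + 92, so a_0 = 10
283 = 3·92 + 7, so a_1 = 3
92 = 13·7 + 1, so a_2 = 13
7 = 7·1 + 0, so a_3 = 7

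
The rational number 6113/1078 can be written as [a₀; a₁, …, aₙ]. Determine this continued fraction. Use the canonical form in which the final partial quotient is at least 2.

6113 = 5·1078 + 723, so a_0 = 5
1078 = 1·723 + 355, so a_1 = 1
723 = 2·355 + 13, so a_2 = 2
355 = 27·13 + 4, so a_3 = 27
13 = 3·4 + 1, so a_4 = 3
4 = 4·1 + 0, so a_5 = 4

[5; 1, 2, 27, 3, 4]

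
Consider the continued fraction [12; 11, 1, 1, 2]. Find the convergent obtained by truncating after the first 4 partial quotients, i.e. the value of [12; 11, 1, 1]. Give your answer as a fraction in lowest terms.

278/23

Start with 1.
1 + 1/(1/1) = 1 + 1/1 = 2/1
11 + 1/(2/1) = 11 + 1/2 = 23/2
12 + 1/(23/2) = 12 + 2/23 = 278/23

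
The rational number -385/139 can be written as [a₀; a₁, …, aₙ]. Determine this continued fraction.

[-3; 4, 2, 1, 10]

-385 ÷ 139 → quotient -3, remainder 32
139 ÷ 32 → quotient 4, remainder 11
32 ÷ 11 → quotient 2, remainder 10
11 ÷ 10 → quotient 1, remainder 1
10 ÷ 1 → quotient 10, remainder 0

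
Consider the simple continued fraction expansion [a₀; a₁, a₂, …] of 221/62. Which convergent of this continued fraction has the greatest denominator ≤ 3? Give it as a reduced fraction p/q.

List convergents until the denominator exceeds the bound:
a_0 = 3: 3/1  (≤ bound)
a_1 = 1: 4/1  (≤ bound)
a_2 = 1: 7/2  (≤ bound)
a_3 = 3: 25/7  (> 3, stop)

7/2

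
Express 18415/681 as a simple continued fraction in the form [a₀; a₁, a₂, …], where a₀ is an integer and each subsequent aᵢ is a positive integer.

Repeatedly divide and take the remainder:
18415 = 27·681 + 28, so a_0 = 27
681 = 24·28 + 9, so a_1 = 24
28 = 3·9 + 1, so a_2 = 3
9 = 9·1 + 0, so a_3 = 9

[27; 24, 3, 9]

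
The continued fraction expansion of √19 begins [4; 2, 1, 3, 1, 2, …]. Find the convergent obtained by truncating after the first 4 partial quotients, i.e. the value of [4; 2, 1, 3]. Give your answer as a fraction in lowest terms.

a_0 = 4: 4/1
a_1 = 2: 9/2
a_2 = 1: 13/3
a_3 = 3: 48/11

48/11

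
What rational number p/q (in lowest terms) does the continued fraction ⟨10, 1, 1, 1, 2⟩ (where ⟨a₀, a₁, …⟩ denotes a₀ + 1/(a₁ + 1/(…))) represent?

Start with 2.
1 + 1/(2/1) = 1 + 1/2 = 3/2
1 + 1/(3/2) = 1 + 2/3 = 5/3
1 + 1/(5/3) = 1 + 3/5 = 8/5
10 + 1/(8/5) = 10 + 5/8 = 85/8

85/8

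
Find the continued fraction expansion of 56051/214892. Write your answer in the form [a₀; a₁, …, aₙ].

56051 = 0·214892 + 56051, so a_0 = 0
214892 = 3·56051 + 46739, so a_1 = 3
56051 = 1·46739 + 9312, so a_2 = 1
46739 = 5·9312 + 179, so a_3 = 5
9312 = 52·179 + 4, so a_4 = 52
179 = 44·4 + 3, so a_5 = 44
4 = 1·3 + 1, so a_6 = 1
3 = 3·1 + 0, so a_7 = 3

[0; 3, 1, 5, 52, 44, 1, 3]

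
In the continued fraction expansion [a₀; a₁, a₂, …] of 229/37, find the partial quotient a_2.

Repeatedly divide and take the remainder:
⌊229/37⌋ = 6, remainder 7
⌊37/7⌋ = 5, remainder 2
⌊7/2⌋ = 3, remainder 1

3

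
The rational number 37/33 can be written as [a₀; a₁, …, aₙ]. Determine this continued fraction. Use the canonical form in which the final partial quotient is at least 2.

[1; 8, 4]

Apply division with remainder until the remainder is 0:
37 ÷ 33 → quotient 1, remainder 4
33 ÷ 4 → quotient 8, remainder 1
4 ÷ 1 → quotient 4, remainder 0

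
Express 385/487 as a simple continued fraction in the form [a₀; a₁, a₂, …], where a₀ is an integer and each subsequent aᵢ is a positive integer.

[0; 1, 3, 1, 3, 2, 3, 3]

385 ÷ 487 → quotient 0, remainder 385
487 ÷ 385 → quotient 1, remainder 102
385 ÷ 102 → quotient 3, remainder 79
102 ÷ 79 → quotient 1, remainder 23
79 ÷ 23 → quotient 3, remainder 10
23 ÷ 10 → quotient 2, remainder 3
10 ÷ 3 → quotient 3, remainder 1
3 ÷ 1 → quotient 3, remainder 0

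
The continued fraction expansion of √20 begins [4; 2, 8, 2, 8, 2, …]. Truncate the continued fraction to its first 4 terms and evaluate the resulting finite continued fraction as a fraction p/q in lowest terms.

a_0 = 4: 4/1
a_1 = 2: 9/2
a_2 = 8: 76/17
a_3 = 2: 161/36

161/36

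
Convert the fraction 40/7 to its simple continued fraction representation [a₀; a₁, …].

40 = 5·7 + 5, so a_0 = 5
7 = 1·5 + 2, so a_1 = 1
5 = 2·2 + 1, so a_2 = 2
2 = 2·1 + 0, so a_3 = 2

[5; 1, 2, 2]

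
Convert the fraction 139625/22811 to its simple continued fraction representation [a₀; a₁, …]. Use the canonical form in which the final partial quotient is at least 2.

⌊139625/22811⌋ = 6, remainder 2759
⌊22811/2759⌋ = 8, remainder 739
⌊2759/739⌋ = 3, remainder 542
⌊739/542⌋ = 1, remainder 197
⌊542/197⌋ = 2, remainder 148
⌊197/148⌋ = 1, remainder 49
⌊148/49⌋ = 3, remainder 1
⌊49/1⌋ = 49, remainder 0

[6; 8, 3, 1, 2, 1, 3, 49]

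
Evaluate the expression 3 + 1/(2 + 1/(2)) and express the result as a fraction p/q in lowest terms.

Build up convergents one term at a time:
a_0 = 3: 3/1
a_1 = 2: 7/2
a_2 = 2: 17/5

17/5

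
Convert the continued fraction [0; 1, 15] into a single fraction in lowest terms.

Start with 15.
1 + 1/(15/1) = 1 + 1/15 = 16/15
0 + 1/(16/15) = 0 + 15/16 = 15/16

15/16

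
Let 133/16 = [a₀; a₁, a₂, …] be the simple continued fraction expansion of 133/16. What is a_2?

Repeatedly divide and take the remainder:
133 = 8·16 + 5, so a_0 = 8
16 = 3·5 + 1, so a_1 = 3
5 = 5·1 + 0, so a_2 = 5

5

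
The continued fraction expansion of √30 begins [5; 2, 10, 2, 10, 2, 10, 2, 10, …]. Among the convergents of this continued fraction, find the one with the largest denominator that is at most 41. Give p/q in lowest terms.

115/21

List convergents until the denominator exceeds the bound:
a_0 = 5: 5/1  (≤ bound)
a_1 = 2: 11/2  (≤ bound)
a_2 = 10: 115/21  (≤ bound)
a_3 = 2: 241/44  (> 41, stop)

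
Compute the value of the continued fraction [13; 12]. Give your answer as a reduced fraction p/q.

157/12

Start with 12.
13 + 1/(12/1) = 13 + 1/12 = 157/12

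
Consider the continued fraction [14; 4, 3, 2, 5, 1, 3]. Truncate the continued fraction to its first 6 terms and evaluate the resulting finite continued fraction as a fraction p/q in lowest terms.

Start with 1.
5 + 1/(1/1) = 5 + 1/1 = 6/1
2 + 1/(6/1) = 2 + 1/6 = 13/6
3 + 1/(13/6) = 3 + 6/13 = 45/13
4 + 1/(45/13) = 4 + 13/45 = 193/45
14 + 1/(193/45) = 14 + 45/193 = 2747/193

2747/193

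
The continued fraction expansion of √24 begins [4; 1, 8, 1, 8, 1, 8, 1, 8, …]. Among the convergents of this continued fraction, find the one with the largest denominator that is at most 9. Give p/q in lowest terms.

a_0 = 4: 4/1  (≤ bound)
a_1 = 1: 5/1  (≤ bound)
a_2 = 8: 44/9  (≤ bound)
a_3 = 1: 49/10  (> 9, stop)

44/9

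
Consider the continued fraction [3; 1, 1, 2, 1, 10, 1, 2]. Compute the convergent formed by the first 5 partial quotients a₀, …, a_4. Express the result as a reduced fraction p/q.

a_0 = 3: 3/1
a_1 = 1: 4/1
a_2 = 1: 7/2
a_3 = 2: 18/5
a_4 = 1: 25/7

25/7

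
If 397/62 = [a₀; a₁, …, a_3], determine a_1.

2

⌊397/62⌋ = 6, remainder 25
⌊62/25⌋ = 2, remainder 12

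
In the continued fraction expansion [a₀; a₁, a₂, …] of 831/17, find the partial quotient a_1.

831 = 48·17 + 15, so a_0 = 48
17 = 1·15 + 2, so a_1 = 1

1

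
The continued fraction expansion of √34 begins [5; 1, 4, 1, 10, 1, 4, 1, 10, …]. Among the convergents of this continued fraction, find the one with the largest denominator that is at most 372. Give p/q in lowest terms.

2035/349

a_0 = 5: 5/1  (≤ bound)
a_1 = 1: 6/1  (≤ bound)
a_2 = 4: 29/5  (≤ bound)
a_3 = 1: 35/6  (≤ bound)
a_4 = 10: 379/65  (≤ bound)
a_5 = 1: 414/71  (≤ bound)
a_6 = 4: 2035/349  (≤ bound)
a_7 = 1: 2449/420  (> 372, stop)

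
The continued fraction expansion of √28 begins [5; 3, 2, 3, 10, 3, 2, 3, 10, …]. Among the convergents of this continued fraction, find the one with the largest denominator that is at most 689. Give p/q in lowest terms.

1307/247

List convergents until the denominator exceeds the bound:
a_0 = 5: 5/1  (≤ bound)
a_1 = 3: 16/3  (≤ bound)
a_2 = 2: 37/7  (≤ bound)
a_3 = 3: 127/24  (≤ bound)
a_4 = 10: 1307/247  (≤ bound)
a_5 = 3: 4048/765  (> 689, stop)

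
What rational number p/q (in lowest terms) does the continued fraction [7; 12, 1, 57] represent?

Build up convergents one term at a time:
a_0 = 7: 7/1
a_1 = 12: 85/12
a_2 = 1: 92/13
a_3 = 57: 5329/753

5329/753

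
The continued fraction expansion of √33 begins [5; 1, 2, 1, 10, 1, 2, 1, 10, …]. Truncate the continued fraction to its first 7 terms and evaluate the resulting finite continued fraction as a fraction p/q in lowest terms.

Compute successive convergents:
a_0 = 5: 5/1
a_1 = 1: 6/1
a_2 = 2: 17/3
a_3 = 1: 23/4
a_4 = 10: 247/43
a_5 = 1: 270/47
a_6 = 2: 787/137

787/137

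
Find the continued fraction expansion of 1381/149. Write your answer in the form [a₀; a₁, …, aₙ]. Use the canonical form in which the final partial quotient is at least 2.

⌊1381/149⌋ = 9, remainder 40
⌊149/40⌋ = 3, remainder 29
⌊40/29⌋ = 1, remainder 11
⌊29/11⌋ = 2, remainder 7
⌊11/7⌋ = 1, remainder 4
⌊7/4⌋ = 1, remainder 3
⌊4/3⌋ = 1, remainder 1
⌊3/1⌋ = 3, remainder 0

[9; 3, 1, 2, 1, 1, 1, 3]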